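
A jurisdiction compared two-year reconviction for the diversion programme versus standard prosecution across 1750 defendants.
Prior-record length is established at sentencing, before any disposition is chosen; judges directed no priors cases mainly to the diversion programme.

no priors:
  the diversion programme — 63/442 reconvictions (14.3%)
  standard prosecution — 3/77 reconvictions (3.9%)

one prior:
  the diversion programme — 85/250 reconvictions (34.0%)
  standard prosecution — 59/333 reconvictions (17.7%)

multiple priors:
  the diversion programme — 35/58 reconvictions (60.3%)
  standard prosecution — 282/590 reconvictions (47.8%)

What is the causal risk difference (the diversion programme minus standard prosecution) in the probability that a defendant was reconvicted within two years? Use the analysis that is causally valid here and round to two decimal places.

The prior-record length-specific comparison favours standard prosecution throughout, but the pooled figures favour the diversion programme. The question is whether to condition on prior-record length.
Prior-record length differs across dispositions for reasons unrelated to any effect of the disposition itself, and it separately predicts the outcome — a classic confounder. We must compare within prior-record length levels.
Adjusting over the population distribution of prior-record length: 0.297·(0.143−0.039) + 0.333·(0.340−0.177) + 0.370·(0.603−0.478) = +0.131.

+0.13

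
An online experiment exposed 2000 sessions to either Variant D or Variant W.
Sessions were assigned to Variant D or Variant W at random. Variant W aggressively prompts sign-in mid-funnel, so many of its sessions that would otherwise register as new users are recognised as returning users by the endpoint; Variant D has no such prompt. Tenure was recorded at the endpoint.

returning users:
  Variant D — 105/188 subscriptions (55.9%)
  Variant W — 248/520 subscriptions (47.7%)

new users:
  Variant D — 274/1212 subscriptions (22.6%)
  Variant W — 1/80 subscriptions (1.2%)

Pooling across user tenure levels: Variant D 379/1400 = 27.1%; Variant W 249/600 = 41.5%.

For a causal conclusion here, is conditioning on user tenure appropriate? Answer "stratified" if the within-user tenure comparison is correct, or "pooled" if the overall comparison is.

pooled

The distribution of user tenure is itself part of what the variant does — it is an intermediate outcome. Holding it fixed would remove that part of the effect; the total effect is the pooled difference.
Pooled: Variant D 27.1% vs Variant W 41.5%; Variant W is higher overall.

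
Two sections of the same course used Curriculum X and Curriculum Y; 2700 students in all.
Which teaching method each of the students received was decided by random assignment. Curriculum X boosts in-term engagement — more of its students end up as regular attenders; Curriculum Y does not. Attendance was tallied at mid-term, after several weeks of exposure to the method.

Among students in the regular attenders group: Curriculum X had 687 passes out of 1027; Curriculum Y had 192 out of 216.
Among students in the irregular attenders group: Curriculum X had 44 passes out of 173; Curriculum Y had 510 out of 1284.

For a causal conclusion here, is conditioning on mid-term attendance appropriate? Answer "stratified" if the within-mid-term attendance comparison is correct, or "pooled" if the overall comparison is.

pooled

Mid-term attendance is downstream of the teaching method. One should not condition on a consequence of treatment, so the overall rates are the right comparison.
Pooled: Curriculum X 60.9% vs Curriculum Y 46.8%; Curriculum X is higher overall.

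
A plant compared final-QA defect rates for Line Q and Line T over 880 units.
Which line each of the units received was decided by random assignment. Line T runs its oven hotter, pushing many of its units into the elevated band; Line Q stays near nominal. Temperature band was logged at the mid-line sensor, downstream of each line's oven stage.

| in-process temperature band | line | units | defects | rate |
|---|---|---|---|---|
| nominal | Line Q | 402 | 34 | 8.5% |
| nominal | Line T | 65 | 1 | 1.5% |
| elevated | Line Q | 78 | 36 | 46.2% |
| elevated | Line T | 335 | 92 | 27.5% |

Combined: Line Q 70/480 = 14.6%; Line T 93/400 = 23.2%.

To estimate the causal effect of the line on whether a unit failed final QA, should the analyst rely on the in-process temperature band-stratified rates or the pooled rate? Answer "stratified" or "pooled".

pooled

The in-process temperature band-specific comparison favours Line T throughout, but the pooled figures favour Line Q. The question is whether to condition on in-process temperature band.
The distribution of in-process temperature band is itself part of what the line does — it is an intermediate outcome. Holding it fixed would remove that part of the effect; the total effect is the pooled difference.
Pooled: Line Q 14.6% vs Line T 23.2%; Line Q is lower overall.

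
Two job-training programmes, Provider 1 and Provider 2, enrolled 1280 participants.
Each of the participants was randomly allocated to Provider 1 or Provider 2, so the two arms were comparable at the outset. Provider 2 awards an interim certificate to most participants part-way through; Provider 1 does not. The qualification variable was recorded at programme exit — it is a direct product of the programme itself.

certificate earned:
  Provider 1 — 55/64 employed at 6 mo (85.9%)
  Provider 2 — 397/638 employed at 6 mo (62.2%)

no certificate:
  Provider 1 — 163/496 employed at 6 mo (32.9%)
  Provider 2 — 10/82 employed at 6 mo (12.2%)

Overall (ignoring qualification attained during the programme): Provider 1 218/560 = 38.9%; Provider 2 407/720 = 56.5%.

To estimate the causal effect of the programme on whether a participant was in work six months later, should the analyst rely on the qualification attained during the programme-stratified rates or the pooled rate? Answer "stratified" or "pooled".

Because the programme influences qualification attained during the programme, qualification attained during the programme is a post-treatment mediator, not a confounder. Stratifying on it would bias the estimate; the causal effect is the crude pooled difference.
Pooled: Provider 1 38.9% vs Provider 2 56.5%; Provider 2 is higher overall.

pooled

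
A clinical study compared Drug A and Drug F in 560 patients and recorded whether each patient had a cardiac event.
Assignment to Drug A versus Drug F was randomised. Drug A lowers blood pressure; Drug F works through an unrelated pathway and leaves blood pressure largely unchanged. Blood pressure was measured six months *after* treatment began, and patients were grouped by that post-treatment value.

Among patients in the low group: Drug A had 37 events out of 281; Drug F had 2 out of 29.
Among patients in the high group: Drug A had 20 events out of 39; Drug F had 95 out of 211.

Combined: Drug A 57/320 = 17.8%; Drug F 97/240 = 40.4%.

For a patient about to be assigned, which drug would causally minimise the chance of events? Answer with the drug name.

Drug A

Blood pressure here is a post-treatment variable shaped by the drug; conditioning on it would introduce bias rather than remove it. The overall comparison is the causal one.
Pooled: Drug A 17.8% vs Drug F 40.4%; Drug A is lower overall.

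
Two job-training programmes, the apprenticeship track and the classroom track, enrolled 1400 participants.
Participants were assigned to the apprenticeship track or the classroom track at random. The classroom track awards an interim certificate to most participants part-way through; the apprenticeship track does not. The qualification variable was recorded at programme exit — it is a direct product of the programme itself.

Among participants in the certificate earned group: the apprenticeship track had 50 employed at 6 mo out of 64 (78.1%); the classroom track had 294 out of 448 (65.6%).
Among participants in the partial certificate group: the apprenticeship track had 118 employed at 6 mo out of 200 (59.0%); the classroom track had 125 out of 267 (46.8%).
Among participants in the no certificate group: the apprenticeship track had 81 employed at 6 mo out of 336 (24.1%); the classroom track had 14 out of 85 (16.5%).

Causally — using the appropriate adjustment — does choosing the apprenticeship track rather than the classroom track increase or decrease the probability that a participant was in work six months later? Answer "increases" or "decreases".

Within every qualification attained during the programme level the apprenticeship track has the higher rate, yet pooled the classroom track does — Simpson's reversal.
The distribution of qualification attained during the programme is itself part of what the programme does — it is an intermediate outcome. Holding it fixed would remove that part of the effect; the total effect is the pooled difference.
Pooled: the apprenticeship track 41.5% vs the classroom track 54.1%; the classroom track is higher overall.

decreases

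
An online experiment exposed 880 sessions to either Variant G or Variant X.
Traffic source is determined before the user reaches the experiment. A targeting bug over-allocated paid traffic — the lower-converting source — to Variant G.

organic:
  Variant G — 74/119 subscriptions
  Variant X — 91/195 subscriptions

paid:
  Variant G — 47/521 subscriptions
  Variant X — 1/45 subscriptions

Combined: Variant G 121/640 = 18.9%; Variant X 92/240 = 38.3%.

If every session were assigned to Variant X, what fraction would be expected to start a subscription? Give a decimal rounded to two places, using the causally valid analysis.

The traffic source-specific comparison favours Variant G throughout, but the pooled figures favour Variant X. The question is whether to condition on traffic source.
Traffic source differs across variants for reasons unrelated to any effect of the variant itself, and it separately predicts the outcome — a classic confounder. We must compare within traffic source levels.
Standardising Variant X to the population traffic source mix: 0.357·91/195 + 0.643·1/45 = 0.181.

0.18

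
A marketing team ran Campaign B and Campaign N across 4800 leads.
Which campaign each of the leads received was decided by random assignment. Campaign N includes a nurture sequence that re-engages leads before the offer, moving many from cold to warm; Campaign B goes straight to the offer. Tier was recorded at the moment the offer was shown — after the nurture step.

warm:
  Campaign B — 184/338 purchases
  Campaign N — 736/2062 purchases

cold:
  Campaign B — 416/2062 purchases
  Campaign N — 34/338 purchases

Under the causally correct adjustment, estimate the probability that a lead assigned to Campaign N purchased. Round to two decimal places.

0.32

Within every engagement tier level Campaign B has the higher rate, yet pooled Campaign N does — Simpson's reversal.
The distribution of engagement tier is itself part of what the campaign does — it is an intermediate outcome. Holding it fixed would remove that part of the effect; the total effect is the pooled difference.
So P(outcome | do(Campaign N)) is just the pooled rate for Campaign N: 770/2400 = 0.321.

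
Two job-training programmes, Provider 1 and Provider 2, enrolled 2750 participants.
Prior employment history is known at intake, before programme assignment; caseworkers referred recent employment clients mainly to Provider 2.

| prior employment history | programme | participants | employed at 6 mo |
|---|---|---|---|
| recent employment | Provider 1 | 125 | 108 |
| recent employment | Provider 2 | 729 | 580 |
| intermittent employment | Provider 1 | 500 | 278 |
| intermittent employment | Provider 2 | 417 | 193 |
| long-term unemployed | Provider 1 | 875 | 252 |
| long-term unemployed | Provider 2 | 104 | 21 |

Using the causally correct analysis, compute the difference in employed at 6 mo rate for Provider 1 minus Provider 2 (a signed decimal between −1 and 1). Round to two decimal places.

Here prior employment history is a common cause — it drives both which programme a case falls under and the outcome. The crude comparison mixes populations; the stratum-specific rates are the causally relevant ones.
Adjusting over the population distribution of prior employment history: 0.311·(0.864−0.796) + 0.333·(0.556−0.463) + 0.356·(0.288−0.202) = +0.083.

+0.08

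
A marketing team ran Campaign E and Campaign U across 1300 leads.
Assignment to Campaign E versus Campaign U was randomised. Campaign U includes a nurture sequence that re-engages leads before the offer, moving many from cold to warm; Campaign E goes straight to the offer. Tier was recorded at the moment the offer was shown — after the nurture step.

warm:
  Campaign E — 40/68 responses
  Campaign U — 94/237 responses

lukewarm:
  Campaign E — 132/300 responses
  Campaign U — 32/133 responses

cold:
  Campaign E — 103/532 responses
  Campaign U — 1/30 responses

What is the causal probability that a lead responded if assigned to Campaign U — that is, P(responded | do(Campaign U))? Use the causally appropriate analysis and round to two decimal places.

Engagement tier here is a post-treatment variable shaped by the campaign; conditioning on it would introduce bias rather than remove it. The overall comparison is the causal one.
So P(outcome | do(Campaign U)) is just the pooled rate for Campaign U: 127/400 = 0.318.

0.32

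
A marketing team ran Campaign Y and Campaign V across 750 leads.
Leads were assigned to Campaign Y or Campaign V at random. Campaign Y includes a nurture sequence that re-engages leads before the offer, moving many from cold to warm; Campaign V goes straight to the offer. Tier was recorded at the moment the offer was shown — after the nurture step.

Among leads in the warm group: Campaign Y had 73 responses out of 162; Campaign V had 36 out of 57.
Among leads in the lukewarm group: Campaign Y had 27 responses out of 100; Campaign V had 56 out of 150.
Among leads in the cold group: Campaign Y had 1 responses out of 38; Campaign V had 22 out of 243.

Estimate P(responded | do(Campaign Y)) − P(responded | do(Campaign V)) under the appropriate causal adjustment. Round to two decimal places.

+0.08

Within every engagement tier level Campaign V has the higher rate, yet pooled Campaign Y does — Simpson's reversal.
Engagement tier is downstream of the campaign. One should not condition on a consequence of treatment, so the overall rates are the right comparison.
The causal difference is the pooled difference: 0.337 − 0.253 = +0.083.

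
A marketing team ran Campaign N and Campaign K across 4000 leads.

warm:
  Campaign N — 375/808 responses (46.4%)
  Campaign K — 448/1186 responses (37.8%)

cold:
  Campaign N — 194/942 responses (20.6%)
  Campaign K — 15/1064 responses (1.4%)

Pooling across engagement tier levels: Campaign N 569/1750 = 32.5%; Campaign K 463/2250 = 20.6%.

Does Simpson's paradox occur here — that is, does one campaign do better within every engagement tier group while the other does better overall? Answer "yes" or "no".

no

Within each engagement tier level (warm 46.4% vs 37.8%; cold 20.6% vs 1.4%), Campaign N has the higher rate every time. Pooled: 32.5% vs 20.6% — Campaign N has the higher rate overall. They agree.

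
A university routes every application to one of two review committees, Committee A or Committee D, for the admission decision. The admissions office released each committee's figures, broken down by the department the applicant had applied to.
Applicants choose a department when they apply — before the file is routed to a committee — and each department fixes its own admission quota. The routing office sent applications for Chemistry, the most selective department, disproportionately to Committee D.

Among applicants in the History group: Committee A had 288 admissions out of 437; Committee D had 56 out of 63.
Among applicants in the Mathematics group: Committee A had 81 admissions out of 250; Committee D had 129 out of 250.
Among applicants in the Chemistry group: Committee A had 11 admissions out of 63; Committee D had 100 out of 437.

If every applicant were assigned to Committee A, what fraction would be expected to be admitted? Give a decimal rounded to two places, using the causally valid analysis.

Here department is a common cause — it drives both which review committee a case falls under and the outcome. The crude comparison mixes populations; the stratum-specific rates are the causally relevant ones.
Standardising Committee A to the population department mix: 0.333·288/437 + 0.333·81/250 + 0.333·11/63 = 0.386.

0.39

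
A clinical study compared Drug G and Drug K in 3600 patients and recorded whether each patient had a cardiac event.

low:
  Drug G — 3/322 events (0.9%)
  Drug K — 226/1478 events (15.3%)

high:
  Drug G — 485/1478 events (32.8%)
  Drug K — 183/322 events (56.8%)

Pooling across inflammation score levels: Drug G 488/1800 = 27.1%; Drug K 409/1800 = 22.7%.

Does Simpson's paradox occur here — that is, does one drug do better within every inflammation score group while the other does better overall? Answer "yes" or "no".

Within each inflammation score level (low 0.9% vs 15.3%; high 32.8% vs 56.8%), Drug G has the lower rate every time. Pooled: 27.1% vs 22.7% — Drug K has the lower rate overall. The two comparisons disagree.

yes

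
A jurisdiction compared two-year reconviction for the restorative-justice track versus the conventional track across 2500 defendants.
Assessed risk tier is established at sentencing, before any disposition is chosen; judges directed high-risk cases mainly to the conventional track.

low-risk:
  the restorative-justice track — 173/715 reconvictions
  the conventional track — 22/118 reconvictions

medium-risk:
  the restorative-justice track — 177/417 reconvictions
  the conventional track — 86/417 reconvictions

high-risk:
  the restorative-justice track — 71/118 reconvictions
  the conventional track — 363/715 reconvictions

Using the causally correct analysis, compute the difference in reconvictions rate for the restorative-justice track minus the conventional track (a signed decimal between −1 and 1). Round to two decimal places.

+0.12

Since assessed risk tier is a pre-existing factor (not a product of the disposition) and it affects the outcome on its own, it is a confounder. The stratified rates, not the pooled rate, identify the causal effect.
Adjusting over the population distribution of assessed risk tier: 0.333·(0.242−0.186) + 0.334·(0.424−0.206) + 0.333·(0.602−0.508) = +0.123.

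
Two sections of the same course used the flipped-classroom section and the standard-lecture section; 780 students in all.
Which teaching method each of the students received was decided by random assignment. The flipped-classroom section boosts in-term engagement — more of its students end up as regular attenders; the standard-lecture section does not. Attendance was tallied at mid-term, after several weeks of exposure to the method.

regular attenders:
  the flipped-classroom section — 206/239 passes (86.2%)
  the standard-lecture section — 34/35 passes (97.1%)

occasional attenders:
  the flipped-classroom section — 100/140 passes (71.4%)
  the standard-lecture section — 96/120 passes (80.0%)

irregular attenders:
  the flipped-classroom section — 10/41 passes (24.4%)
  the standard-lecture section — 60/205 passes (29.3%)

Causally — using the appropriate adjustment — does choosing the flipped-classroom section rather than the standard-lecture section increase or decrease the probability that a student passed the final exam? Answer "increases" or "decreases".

increases

Mid-term attendance here is a post-treatment variable shaped by the teaching method; conditioning on it would introduce bias rather than remove it. The overall comparison is the causal one.
Pooled: the flipped-classroom section 75.2% vs the standard-lecture section 52.8%; the flipped-classroom section is higher overall.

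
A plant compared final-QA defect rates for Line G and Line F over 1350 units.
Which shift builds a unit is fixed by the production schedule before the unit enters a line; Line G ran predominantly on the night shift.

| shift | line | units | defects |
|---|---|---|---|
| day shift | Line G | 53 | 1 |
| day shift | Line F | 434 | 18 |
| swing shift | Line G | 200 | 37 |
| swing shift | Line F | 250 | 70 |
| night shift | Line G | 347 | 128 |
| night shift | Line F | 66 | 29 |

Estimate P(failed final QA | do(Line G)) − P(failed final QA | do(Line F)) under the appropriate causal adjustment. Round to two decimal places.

-0.06

The stratified and pooled comparisons disagree (Line G wins within each shift; Line F wins overall), so the answer turns on the causal role of shift.
Shift satisfies the back-door criterion: it is not a descendant of the line, and it blocks the spurious path from line to outcome. Adjusting for it (i.e., using the within-shift rates) gives the causal effect.
Adjusting over the population distribution of shift: 0.361·(0.019−0.041) + 0.333·(0.185−0.280) + 0.306·(0.369−0.439) = -0.061.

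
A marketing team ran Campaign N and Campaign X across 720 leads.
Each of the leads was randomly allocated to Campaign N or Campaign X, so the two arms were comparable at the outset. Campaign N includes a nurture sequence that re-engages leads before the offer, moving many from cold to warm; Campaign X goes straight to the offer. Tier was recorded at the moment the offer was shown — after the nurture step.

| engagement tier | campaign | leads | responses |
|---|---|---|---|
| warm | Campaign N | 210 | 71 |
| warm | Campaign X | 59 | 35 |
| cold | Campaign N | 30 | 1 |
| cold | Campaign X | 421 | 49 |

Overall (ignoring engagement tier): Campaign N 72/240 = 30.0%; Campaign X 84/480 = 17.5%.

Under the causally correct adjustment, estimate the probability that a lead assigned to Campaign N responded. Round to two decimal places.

The engagement tier-specific comparison favours Campaign X throughout, but the pooled figures favour Campaign N. The question is whether to condition on engagement tier.
The distribution of engagement tier is itself part of what the campaign does — it is an intermediate outcome. Holding it fixed would remove that part of the effect; the total effect is the pooled difference.
So P(outcome | do(Campaign N)) is just the pooled rate for Campaign N: 72/240 = 0.300.

0.30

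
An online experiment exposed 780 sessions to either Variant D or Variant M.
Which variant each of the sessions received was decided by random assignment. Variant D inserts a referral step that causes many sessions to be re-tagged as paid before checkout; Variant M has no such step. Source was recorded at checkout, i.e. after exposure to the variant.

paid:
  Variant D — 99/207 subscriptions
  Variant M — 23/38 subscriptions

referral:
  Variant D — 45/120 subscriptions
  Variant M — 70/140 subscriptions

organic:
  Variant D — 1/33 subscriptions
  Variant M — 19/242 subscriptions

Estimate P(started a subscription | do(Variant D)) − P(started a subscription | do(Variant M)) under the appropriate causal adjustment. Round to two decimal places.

+0.14

The traffic source-specific comparison favours Variant M throughout, but the pooled figures favour Variant D. The question is whether to condition on traffic source.
Stratifying would compare variants among sessions the variants themselves sorted into traffic source groups — a form of selection on an intermediate. The unconditioned pooled rates give the total causal effect.
The causal difference is the pooled difference: 0.403 − 0.267 = +0.136.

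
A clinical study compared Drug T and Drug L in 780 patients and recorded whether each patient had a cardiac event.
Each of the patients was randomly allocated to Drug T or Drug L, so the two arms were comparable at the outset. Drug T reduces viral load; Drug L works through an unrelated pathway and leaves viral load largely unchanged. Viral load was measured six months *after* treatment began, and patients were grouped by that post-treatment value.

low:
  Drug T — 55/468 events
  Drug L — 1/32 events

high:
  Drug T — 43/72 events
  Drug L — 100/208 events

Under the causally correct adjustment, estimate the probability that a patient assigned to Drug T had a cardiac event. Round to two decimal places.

0.18

Viral load here is a post-treatment variable shaped by the drug; conditioning on it would introduce bias rather than remove it. The overall comparison is the causal one.
So P(outcome | do(Drug T)) is just the pooled rate for Drug T: 98/540 = 0.181.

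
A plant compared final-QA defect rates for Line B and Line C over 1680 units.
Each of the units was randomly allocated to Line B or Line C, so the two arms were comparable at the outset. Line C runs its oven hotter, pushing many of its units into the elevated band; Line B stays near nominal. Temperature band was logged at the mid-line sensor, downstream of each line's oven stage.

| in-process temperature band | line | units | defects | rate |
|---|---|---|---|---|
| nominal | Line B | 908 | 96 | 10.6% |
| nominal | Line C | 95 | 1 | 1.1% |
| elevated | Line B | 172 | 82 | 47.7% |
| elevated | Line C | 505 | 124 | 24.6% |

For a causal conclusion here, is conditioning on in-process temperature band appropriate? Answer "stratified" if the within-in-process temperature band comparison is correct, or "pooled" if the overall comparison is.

The distribution of in-process temperature band is itself part of what the line does — it is an intermediate outcome. Holding it fixed would remove that part of the effect; the total effect is the pooled difference.
Pooled: Line B 16.5% vs Line C 20.8%; Line B is lower overall.

pooled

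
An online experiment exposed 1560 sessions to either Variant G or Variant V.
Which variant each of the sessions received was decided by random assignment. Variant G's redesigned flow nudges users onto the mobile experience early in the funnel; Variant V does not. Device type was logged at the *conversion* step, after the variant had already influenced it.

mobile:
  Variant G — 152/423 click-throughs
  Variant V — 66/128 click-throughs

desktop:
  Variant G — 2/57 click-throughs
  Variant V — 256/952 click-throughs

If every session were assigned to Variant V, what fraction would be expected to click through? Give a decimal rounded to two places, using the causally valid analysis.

0.30

The distribution of device type is itself part of what the variant does — it is an intermediate outcome. Holding it fixed would remove that part of the effect; the total effect is the pooled difference.
So P(outcome | do(Variant V)) is just the pooled rate for Variant V: 322/1080 = 0.298.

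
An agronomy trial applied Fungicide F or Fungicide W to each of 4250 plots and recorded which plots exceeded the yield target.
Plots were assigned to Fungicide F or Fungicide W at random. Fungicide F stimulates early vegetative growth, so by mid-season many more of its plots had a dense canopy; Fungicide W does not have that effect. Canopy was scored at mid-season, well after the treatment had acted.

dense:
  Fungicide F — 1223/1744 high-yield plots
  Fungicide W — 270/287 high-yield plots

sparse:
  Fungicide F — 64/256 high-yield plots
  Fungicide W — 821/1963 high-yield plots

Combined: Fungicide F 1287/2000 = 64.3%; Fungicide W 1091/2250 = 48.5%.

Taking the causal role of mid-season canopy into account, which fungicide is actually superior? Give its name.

Fungicide F

Mid-season canopy lies on the pathway fungicide → mid-season canopy → outcome, so adjusting for it blocks the indirect effect. For the total causal effect of fungicide, use the unadjusted pooled rates.
Pooled: Fungicide F 64.3% vs Fungicide W 48.5%; Fungicide F is higher overall.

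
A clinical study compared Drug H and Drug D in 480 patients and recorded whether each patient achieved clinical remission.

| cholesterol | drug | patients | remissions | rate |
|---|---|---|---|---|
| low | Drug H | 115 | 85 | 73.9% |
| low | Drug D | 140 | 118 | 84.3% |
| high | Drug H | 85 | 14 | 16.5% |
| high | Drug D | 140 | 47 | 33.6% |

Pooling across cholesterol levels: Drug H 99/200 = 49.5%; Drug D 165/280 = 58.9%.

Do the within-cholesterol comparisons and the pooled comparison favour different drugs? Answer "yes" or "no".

no

Within each cholesterol level (low 73.9% vs 84.3%; high 16.5% vs 33.6%), Drug D has the higher rate every time. Pooled: 49.5% vs 58.9% — Drug D has the higher rate overall. They agree.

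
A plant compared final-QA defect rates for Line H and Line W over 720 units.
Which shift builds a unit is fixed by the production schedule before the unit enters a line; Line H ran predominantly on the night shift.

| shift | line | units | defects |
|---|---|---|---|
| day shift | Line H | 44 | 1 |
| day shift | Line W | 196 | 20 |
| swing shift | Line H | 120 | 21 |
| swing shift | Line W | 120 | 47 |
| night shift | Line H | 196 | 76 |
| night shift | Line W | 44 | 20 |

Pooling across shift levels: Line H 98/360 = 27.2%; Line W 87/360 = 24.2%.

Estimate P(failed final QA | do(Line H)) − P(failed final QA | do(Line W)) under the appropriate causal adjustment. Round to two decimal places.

-0.12

Line H is lower inside every shift stratum but Line W is lower in aggregate. Whether to stratify depends on how shift relates to the line.
Shift satisfies the back-door criterion: it is not a descendant of the line, and it blocks the spurious path from line to outcome. Adjusting for it (i.e., using the within-shift rates) gives the causal effect.
Adjusting over the population distribution of shift: 0.333·(0.023−0.102) + 0.333·(0.175−0.392) + 0.333·(0.388−0.455) = -0.121.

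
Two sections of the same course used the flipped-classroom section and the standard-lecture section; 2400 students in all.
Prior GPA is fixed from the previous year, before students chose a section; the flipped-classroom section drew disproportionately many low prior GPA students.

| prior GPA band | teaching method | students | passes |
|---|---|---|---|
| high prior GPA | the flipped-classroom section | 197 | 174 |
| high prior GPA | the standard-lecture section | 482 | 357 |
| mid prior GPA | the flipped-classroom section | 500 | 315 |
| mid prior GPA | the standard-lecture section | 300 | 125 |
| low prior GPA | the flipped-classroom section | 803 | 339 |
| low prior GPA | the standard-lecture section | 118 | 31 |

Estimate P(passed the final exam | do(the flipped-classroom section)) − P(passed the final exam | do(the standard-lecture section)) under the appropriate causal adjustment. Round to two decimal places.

The prior GPA band-specific comparison favours the flipped-classroom section throughout, but the pooled figures favour the standard-lecture section. The question is whether to condition on prior GPA band.
Prior GPA band satisfies the back-door criterion: it is not a descendant of the teaching method, and it blocks the spurious path from teaching method to outcome. Adjusting for it (i.e., using the within-prior GPA band rates) gives the causal effect.
Adjusting over the population distribution of prior GPA band: 0.283·(0.883−0.741) + 0.333·(0.630−0.417) + 0.384·(0.422−0.263) = +0.173.

+0.17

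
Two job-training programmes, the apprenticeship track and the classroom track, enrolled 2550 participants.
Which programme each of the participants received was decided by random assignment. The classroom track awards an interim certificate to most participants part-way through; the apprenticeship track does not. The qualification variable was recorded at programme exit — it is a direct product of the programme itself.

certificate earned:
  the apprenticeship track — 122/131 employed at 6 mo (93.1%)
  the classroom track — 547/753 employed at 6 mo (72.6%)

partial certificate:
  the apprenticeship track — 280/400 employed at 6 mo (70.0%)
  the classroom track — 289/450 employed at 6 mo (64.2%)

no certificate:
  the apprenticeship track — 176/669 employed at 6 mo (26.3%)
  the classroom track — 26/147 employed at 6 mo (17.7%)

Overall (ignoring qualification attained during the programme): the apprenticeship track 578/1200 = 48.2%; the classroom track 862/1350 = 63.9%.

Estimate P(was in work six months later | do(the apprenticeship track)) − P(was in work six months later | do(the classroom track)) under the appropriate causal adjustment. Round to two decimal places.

-0.16

Within every qualification attained during the programme level the apprenticeship track has the higher rate, yet pooled the classroom track does — Simpson's reversal.
Qualification attained during the programme is downstream of the programme. One should not condition on a consequence of treatment, so the overall rates are the right comparison.
The causal difference is the pooled difference: 0.482 − 0.639 = -0.157.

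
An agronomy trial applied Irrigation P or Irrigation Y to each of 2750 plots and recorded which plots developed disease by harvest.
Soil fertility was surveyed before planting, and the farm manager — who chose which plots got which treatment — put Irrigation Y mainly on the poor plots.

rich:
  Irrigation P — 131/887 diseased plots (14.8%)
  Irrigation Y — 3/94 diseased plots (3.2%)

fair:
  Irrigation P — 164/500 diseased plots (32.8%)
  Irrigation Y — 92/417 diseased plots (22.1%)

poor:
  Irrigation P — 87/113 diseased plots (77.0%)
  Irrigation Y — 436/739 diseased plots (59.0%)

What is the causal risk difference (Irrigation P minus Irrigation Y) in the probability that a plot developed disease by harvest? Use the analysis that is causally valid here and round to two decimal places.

Soil fertility is set before the irrigation has any effect — it is not caused by the irrigation — and it independently drives the outcome. That makes it a confounder, so the causal comparison is within soil fertility levels.
Adjusting over the population distribution of soil fertility: 0.357·(0.148−0.032) + 0.333·(0.328−0.221) + 0.310·(0.770−0.590) = +0.133.

+0.13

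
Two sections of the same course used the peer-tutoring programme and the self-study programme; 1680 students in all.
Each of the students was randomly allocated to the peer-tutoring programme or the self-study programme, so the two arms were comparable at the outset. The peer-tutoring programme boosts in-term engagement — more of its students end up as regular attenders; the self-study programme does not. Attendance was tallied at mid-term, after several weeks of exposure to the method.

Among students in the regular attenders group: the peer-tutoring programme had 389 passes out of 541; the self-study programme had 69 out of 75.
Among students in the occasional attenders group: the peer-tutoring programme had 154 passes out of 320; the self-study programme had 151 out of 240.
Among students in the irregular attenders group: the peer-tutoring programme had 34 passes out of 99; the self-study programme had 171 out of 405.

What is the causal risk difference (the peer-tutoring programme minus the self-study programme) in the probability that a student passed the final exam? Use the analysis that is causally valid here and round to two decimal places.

Mid-term attendance here is a post-treatment variable shaped by the teaching method; conditioning on it would introduce bias rather than remove it. The overall comparison is the causal one.
The causal difference is the pooled difference: 0.601 − 0.543 = +0.058.

+0.06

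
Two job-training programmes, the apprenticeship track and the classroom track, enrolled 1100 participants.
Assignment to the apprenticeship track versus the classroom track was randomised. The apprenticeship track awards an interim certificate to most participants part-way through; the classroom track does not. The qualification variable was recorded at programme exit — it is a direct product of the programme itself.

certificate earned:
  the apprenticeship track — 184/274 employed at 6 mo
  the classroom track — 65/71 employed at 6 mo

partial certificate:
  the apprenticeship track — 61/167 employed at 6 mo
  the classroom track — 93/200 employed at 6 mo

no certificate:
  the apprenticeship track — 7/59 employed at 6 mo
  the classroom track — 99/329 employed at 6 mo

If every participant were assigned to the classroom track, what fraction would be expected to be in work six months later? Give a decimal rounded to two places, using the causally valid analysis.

0.43

the classroom track is higher inside every qualification attained during the programme stratum but the apprenticeship track is higher in aggregate. Whether to stratify depends on how qualification attained during the programme relates to the programme.
Qualification attained during the programme is recorded after the programme and is itself shifted by it — it sits on the causal path from programme to outcome. Conditioning on a mediator would strip out part of the effect we want; the pooled comparison gives the total causal effect.
So P(outcome | do(the classroom track)) is just the pooled rate for the classroom track: 257/600 = 0.428.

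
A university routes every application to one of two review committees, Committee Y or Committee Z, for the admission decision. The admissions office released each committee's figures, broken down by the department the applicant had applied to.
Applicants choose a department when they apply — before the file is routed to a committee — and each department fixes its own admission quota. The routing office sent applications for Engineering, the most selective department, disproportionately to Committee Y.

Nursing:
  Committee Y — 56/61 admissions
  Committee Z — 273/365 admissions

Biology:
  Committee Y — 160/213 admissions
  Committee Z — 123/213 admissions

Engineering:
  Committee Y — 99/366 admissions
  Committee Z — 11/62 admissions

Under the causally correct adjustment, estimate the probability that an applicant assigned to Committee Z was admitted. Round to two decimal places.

0.50

Department differs across review committees for reasons unrelated to any effect of the review committee itself, and it separately predicts the outcome — a classic confounder. We must compare within department levels.
Standardising Committee Z to the population department mix: 0.333·273/365 + 0.333·123/213 + 0.334·11/62 = 0.500.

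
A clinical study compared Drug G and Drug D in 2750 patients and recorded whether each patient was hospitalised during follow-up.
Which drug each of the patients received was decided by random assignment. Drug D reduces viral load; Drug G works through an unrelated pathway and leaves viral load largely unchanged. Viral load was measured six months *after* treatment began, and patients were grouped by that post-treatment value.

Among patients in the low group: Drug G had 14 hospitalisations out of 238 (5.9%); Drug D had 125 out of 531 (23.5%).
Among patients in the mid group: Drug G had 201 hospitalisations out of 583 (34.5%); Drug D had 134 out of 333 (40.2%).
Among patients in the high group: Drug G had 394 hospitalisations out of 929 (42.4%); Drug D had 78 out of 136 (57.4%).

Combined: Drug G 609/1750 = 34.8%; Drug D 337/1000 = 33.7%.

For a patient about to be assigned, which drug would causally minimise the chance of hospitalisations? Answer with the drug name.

Viral load is recorded after the drug and is itself shifted by it — it sits on the causal path from drug to outcome. Conditioning on a mediator would strip out part of the effect we want; the pooled comparison gives the total causal effect.
Pooled: Drug G 34.8% vs Drug D 33.7%; Drug D is lower overall.

Drug D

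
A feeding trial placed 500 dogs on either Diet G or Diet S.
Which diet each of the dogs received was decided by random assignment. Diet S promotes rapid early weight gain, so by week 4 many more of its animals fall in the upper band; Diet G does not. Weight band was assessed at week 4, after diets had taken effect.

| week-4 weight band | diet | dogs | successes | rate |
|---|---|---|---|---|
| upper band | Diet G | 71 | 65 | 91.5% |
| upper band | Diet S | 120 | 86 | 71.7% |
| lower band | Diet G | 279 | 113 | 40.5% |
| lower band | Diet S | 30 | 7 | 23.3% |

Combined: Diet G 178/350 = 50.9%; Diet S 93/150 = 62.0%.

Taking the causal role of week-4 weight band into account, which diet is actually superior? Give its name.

Week-4 weight band is recorded after the diet and is itself shifted by it — it sits on the causal path from diet to outcome. Conditioning on a mediator would strip out part of the effect we want; the pooled comparison gives the total causal effect.
Pooled: Diet G 50.9% vs Diet S 62.0%; Diet S is higher overall.

Diet S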